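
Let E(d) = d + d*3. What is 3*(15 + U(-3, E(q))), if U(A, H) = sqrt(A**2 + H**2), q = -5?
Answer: 45 + 3*sqrt(409) ≈ 105.67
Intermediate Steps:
E(d) = 4*d (E(d) = d + 3*d = 4*d)
3*(15 + U(-3, E(q))) = 3*(15 + sqrt((-3)**2 + (4*(-5))**2)) = 3*(15 + sqrt(9 + (-20)**2)) = 3*(15 + sqrt(9 + 400)) = 3*(15 + sqrt(409)) = 45 + 3*sqrt(409)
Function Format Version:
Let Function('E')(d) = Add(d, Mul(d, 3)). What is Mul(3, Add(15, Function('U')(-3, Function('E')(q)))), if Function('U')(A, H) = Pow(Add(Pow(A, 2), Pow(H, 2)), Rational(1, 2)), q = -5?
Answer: Add(45, Mul(3, Pow(409, Rational(1, 2)))) ≈ 105.67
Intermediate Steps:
Function('E')(d) = Mul(4, d) (Function('E')(d) = Add(d, Mul(3, d)) = Mul(4, d))
Mul(3, Add(15, Function('U')(-3, Function('E')(q)))) = Mul(3, Add(15, Pow(Add(Pow(-3, 2), Pow(Mul(4, -5), 2)), Rational(1, 2)))) = Mul(3, Add(15, Pow(Add(9, Pow(-20, 2)), Rational(1, 2)))) = Mul(3, Add(15, Pow(Add(9, 400), Rational(1, 2)))) = Mul(3, Add(15, Pow(409, Rational(1, 2)))) = Add(45, Mul(3, Pow(409, Rational(1, 2))))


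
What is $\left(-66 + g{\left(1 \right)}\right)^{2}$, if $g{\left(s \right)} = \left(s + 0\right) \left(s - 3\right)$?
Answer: $4624$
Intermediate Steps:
$g{\left(s \right)} = s \left(-3 + s\right)$
$\left(-66 + g{\left(1 \right)}\right)^{2} = \left(-66 + 1 \left(-3 + 1\right)\right)^{2} = \left(-66 + 1 \left(-2\right)\right)^{2} = \left(-66 - 2\right)^{2} = \left(-68\right)^{2} = 4624$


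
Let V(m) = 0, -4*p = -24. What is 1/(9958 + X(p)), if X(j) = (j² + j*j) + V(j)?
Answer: 1/10030 ≈ 9.9701e-5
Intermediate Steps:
p = 6 (p = -¼*(-24) = 6)
X(j) = 2*j² (X(j) = (j² + j*j) + 0 = (j² + j²) + 0 = 2*j² + 0 = 2*j²)
1/(9958 + X(p)) = 1/(9958 + 2*6²) = 1/(9958 + 2*36) = 1/(9958 + 72) = 1/10030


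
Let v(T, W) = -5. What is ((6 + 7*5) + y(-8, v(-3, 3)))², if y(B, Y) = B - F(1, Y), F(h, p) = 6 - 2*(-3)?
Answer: 441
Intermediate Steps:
F(h, p) = 12 (F(h, p) = 6 + 6 = 12)
y(B, Y) = -12 + B (y(B, Y) = B - 1*12 = B - 12 = -12 + B)
((6 + 7*5) + y(-8, v(-3, 3)))² = ((6 + 7*5) + (-12 - 8))² = ((6 + 35) - 20)² = (41 - 20)² = 21² = 441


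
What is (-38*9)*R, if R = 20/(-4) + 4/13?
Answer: 20862/13 ≈ 1604.8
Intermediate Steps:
R = -61/13 (R = 20*(-¼) + 4*(1/13) = -5 + 4/13 = -61/13 ≈ -4.6923)
(-38*9)*R = -38*9*(-61/13) = -342*(-61/13) = 20862/13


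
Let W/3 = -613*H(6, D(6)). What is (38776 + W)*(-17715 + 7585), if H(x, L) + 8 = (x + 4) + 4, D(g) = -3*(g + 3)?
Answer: -281026460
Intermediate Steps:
D(g) = -9 - 3*g (D(g) = -3*(3 + g) = -9 - 3*g)
H(x, L) = x (H(x, L) = -8 + ((x + 4) + 4) = -8 + ((4 + x) + 4) = -8 + (8 + x) = x)
W = -11034 (W = 3*(-613*6) = 3*(-3678) = -11034)
(38776 + W)*(-17715 + 7585) = (38776 - 11034)*(-17715 + 7585) = 27742*(-10130) = -281026460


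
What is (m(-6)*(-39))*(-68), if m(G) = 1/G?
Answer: -442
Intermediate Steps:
(m(-6)*(-39))*(-68) = (-39/(-6))*(-68) = -1/6*(-39)*(-68) = (13/2)*(-68) = -442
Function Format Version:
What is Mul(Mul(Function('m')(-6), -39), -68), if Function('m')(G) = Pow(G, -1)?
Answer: -442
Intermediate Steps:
Mul(Mul(Function('m')(-6), -39), -68) = Mul(Mul(Pow(-6, -1), -39), -68) = Mul(Mul(Rational(-1, 6), -39), -68) = Mul(Rational(13, 2), -68) = -442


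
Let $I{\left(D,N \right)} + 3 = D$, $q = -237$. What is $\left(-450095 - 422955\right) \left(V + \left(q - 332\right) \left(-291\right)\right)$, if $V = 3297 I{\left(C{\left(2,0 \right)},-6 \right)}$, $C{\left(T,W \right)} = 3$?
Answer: $-144558745950$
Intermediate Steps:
$I{\left(D,N \right)} = -3 + D$
$V = 0$ ($V = 3297 \left(-3 + 3\right) = 3297 \cdot 0 = 0$)
$\left(-450095 - 422955\right) \left(V + \left(q - 332\right) \left(-291\right)\right) = \left(-450095 - 422955\right) \left(0 + \left(-237 - 332\right) \left(-291\right)\right) = - 873050 \left(0 - -165579\right) = - 873050 \left(0 + 165579\right) = \left(-873050\right) 165579 = -144558745950$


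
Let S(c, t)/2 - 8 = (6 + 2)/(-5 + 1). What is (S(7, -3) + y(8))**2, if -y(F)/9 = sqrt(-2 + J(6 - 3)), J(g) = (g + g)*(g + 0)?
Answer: 576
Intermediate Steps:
J(g) = 2*g**2 (J(g) = (2*g)*g = 2*g**2)
S(c, t) = 12 (S(c, t) = 16 + 2*((6 + 2)/(-5 + 1)) = 16 + 2*(8/(-4)) = 16 + 2*(8*(-1/4)) = 16 + 2*(-2) = 16 - 4 = 12)
y(F) = -36 (y(F) = -9*sqrt(-2 + 2*(6 - 3)**2) = -9*sqrt(-2 + 2*3**2) = -9*sqrt(-2 + 2*9) = -9*sqrt(-2 + 18) = -9*sqrt(16) = -9*4 = -36)
(S(7, -3) + y(8))**2 = (12 - 36)**2 = (-24)**2 = 576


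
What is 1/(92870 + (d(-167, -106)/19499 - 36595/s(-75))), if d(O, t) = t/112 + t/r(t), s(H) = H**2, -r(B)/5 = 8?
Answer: 1228437000/114076952359189 ≈ 1.0768e-5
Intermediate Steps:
r(B) = -40 (r(B) = -5*8 = -40)
d(O, t) = -9*t/560 (d(O, t) = t/112 + t/(-40) = t*(1/112) + t*(-1/40) = t/112 - t/40 = -9*t/560)
1/(92870 + (d(-167, -106)/19499 - 36595/s(-75))) = 1/(92870 + (-9/560*(-106)/19499 - 36595/((-75)**2))) = 1/(92870 + ((477/280)*(1/19499) - 36595/5625)) = 1/(92870 + (477/5459720 - 36595*1/5625)) = 1/(92870 + (477/5459720 - 7319/1125)) = 1/(92870 - 7991830811/1228437000) = 1/(114076952359189/1228437000) = 1228437000/114076952359189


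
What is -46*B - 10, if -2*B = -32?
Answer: -746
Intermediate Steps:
B = 16 (B = -1/2*(-32) = 16)
-46*B - 10 = -46*16 - 10 = -736 - 10 = -746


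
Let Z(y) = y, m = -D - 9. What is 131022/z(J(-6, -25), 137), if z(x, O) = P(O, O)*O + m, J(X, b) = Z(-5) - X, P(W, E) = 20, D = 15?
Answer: 65511/1358 ≈ 48.241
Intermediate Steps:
m = -24 (m = -1*15 - 9 = -15 - 9 = -24)
J(X, b) = -5 - X
z(x, O) = -24 + 20*O (z(x, O) = 20*O - 24 = -24 + 20*O)
131022/z(J(-6, -25), 137) = 131022/(-24 + 20*137) = 131022/(-24 + 2740) = 131022/2716 = 131022*(1/2716) = 65511/1358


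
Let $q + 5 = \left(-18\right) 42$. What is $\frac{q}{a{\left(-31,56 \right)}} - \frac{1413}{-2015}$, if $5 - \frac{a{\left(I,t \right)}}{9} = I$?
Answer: $- \frac{1075603}{652860} \approx -1.6475$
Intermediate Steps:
$a{\left(I,t \right)} = 45 - 9 I$
$q = -761$ ($q = -5 - 756 = -761$)
$\frac{q}{a{\left(-31,56 \right)}} - \frac{1413}{-2015} = - \frac{761}{45 - -279} - \frac{1413}{-2015} = - \frac{761}{45 + 279} - - \frac{1413}{2015} = - \frac{761}{324} + \frac{1413}{2015} = - \frac{1075603}{652860}$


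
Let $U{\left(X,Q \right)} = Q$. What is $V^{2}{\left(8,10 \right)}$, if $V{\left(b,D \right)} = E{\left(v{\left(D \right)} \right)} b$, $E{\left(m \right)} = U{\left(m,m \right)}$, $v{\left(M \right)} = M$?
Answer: $6400$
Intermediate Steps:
$E{\left(m \right)} = m$
$V{\left(b,D \right)} = D b$
$V^{2}{\left(8,10 \right)} = \left(10 \cdot 8\right)^{2} = 80^{2} = 6400$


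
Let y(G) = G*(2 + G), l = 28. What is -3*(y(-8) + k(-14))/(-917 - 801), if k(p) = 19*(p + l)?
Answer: 471/859 ≈ 0.54831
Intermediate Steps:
k(p) = 532 + 19*p (k(p) = 19*(p + 28) = 19*(28 + p) = 532 + 19*p)
-3*(y(-8) + k(-14))/(-917 - 801) = -3*(-8*(2 - 8) + (532 + 19*(-14)))/(-917 - 801) = -3*(-8*(-6) + (532 - 266))/(-1718) = -3*(48 + 266)*(-1)/1718 = -942*(-1)/1718 = -3*(-157/859) = 471/859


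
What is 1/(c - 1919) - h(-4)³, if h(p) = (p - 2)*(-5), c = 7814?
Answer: -159164999/5895 ≈ -27000.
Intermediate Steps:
h(p) = 10 - 5*p (h(p) = (-2 + p)*(-5) = 10 - 5*p)
1/(c - 1919) - h(-4)³ = 1/(7814 - 1919) - (10 - 5*(-4))³ = 1/5895 - (10 + 20)³ = 1/5895 - 1*30³ = 1/5895 - 1*27000 = 1/5895 - 27000 = -159164999/5895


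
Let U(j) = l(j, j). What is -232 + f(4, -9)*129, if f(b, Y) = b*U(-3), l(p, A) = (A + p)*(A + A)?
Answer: 18344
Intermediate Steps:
l(p, A) = 2*A*(A + p) (l(p, A) = (A + p)*(2*A) = 2*A*(A + p))
U(j) = 4*j² (U(j) = 2*j*(j + j) = 2*j*(2*j) = 4*j²)
f(b, Y) = 36*b (f(b, Y) = b*(4*(-3)²) = b*(4*9) = b*36 = 36*b)
-232 + f(4, -9)*129 = -232 + (36*4)*129 = -232 + 144*129 = -232 + 18576 = 18344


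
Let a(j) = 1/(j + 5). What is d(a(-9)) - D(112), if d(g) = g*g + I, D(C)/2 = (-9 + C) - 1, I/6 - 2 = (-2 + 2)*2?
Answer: -3071/16 ≈ -191.94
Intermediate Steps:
a(j) = 1/(5 + j)
I = 12 (I = 12 + 6*((-2 + 2)*2) = 12 + 6*(0*2) = 12 + 6*0 = 12 + 0 = 12)
D(C) = -20 + 2*C (D(C) = 2*((-9 + C) - 1) = 2*(-10 + C) = -20 + 2*C)
d(g) = 12 + g**2 (d(g) = g*g + 12 = g**2 + 12 = 12 + g**2)
d(a(-9)) - D(112) = (12 + (1/(5 - 9))**2) - (-20 + 2*112) = (12 + (1/(-4))**2) - (-20 + 224) = (12 + (-1/4)**2) - 1*204 = (12 + 1/16) - 204 = 193/16 - 204 = -3071/16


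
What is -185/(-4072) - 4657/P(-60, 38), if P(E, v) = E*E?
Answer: -2287163/1832400 ≈ -1.2482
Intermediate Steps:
P(E, v) = E**2
-185/(-4072) - 4657/P(-60, 38) = -185/(-4072) - 4657/((-60)**2) = -185*(-1/4072) - 4657/3600 = 185/4072 - 4657*1/3600 = 185/4072 - 4657/3600 = -2287163/1832400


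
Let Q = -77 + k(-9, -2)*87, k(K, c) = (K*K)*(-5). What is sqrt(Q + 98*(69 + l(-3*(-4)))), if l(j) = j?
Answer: I*sqrt(27374) ≈ 165.45*I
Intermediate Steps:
k(K, c) = -5*K**2 (k(K, c) = K**2*(-5) = -5*K**2)
Q = -35312 (Q = -77 - 5*(-9)**2*87 = -77 - 5*81*87 = -77 - 405*87 = -77 - 35235 = -35312)
sqrt(Q + 98*(69 + l(-3*(-4)))) = sqrt(-35312 + 98*(69 - 3*(-4))) = sqrt(-35312 + 98*(69 + 12)) = sqrt(-35312 + 98*81) = sqrt(-35312 + 7938) = sqrt(-27374) = I*sqrt(27374)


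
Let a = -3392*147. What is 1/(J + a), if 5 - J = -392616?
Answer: -1/106003 ≈ -9.4337e-6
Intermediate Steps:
J = 392621 (J = 5 - 1*(-392616) = 5 + 392616 = 392621)
a = -498624
1/(J + a) = 1/(392621 - 498624) = 1/(-106003) = -1/106003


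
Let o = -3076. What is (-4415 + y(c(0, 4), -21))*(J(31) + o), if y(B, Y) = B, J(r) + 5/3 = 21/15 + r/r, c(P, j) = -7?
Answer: 67994146/5 ≈ 1.3599e+7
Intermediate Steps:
J(r) = 11/15 (J(r) = -5/3 + (21/15 + r/r) = -5/3 + (21*(1/15) + 1) = -5/3 + (7/5 + 1) = -5/3 + 12/5 = 11/15)
(-4415 + y(c(0, 4), -21))*(J(31) + o) = (-4415 - 7)*(11/15 - 3076) = -4422*(-46129/15) = 67994146/5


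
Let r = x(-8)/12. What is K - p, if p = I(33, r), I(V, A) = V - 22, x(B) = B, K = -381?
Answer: -392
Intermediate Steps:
r = -2/3 (r = -8/12 = -8*1/12 = -2/3 ≈ -0.66667)
I(V, A) = -22 + V
p = 11 (p = -22 + 33 = 11)
K - p = -381 - 1*11 = -381 - 11 = -392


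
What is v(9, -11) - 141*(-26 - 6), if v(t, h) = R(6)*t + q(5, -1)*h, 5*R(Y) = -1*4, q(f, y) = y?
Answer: 22579/5 ≈ 4515.8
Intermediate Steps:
R(Y) = -4/5 (R(Y) = (-1*4)/5 = (1/5)*(-4) = -4/5)
v(t, h) = -h - 4*t/5 (v(t, h) = -4*t/5 - h = -h - 4*t/5)
v(9, -11) - 141*(-26 - 6) = (-1*(-11) - 4/5*9) - 141*(-26 - 6) = (11 - 36/5) - 141*(-32) = 19/5 + 4512 = 22579/5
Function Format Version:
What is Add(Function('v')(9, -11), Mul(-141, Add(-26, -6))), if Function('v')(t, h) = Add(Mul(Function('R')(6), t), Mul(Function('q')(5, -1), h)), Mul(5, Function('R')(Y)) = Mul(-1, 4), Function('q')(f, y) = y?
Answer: Rational(22579, 5) ≈ 4515.8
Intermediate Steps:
Function('R')(Y) = Rational(-4, 5) (Function('R')(Y) = Mul(Rational(1, 5), Mul(-1, 4)) = Mul(Rational(1, 5), -4) = Rational(-4, 5))
Function('v')(t, h) = Add(Mul(-1, h), Mul(Rational(-4, 5), t)) (Function('v')(t, h) = Add(Mul(Rational(-4, 5), t), Mul(-1, h)) = Add(Mul(-1, h), Mul(Rational(-4, 5), t)))
Add(Function('v')(9, -11), Mul(-141, Add(-26, -6))) = Add(Add(Mul(-1, -11), Mul(Rational(-4, 5), 9)), Mul(-141, Add(-26, -6))) = Add(Add(11, Rational(-36, 5)), Mul(-141, -32)) = Add(Rational(19, 5), 4512) = Rational(22579, 5)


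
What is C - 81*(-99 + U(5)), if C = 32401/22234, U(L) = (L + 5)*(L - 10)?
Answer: 268374547/22234 ≈ 12070.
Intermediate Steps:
U(L) = (-10 + L)*(5 + L) (U(L) = (5 + L)*(-10 + L) = (-10 + L)*(5 + L))
C = 32401/22234 (C = 32401*(1/22234) = 32401/22234 ≈ 1.4573)
C - 81*(-99 + U(5)) = 32401/22234 - 81*(-99 + (-50 + 5² - 5*5)) = 32401/22234 - 81*(-99 + (-50 + 25 - 25)) = 32401/22234 - 81*(-99 - 50) = 32401/22234 - 81*(-149) = 32401/22234 + 12069 = 268374547/22234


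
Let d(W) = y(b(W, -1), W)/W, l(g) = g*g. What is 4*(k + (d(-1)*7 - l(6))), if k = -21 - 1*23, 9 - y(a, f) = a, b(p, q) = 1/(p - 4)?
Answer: -2888/5 ≈ -577.60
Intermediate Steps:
b(p, q) = 1/(-4 + p)
y(a, f) = 9 - a
l(g) = g²
d(W) = (9 - 1/(-4 + W))/W
k = -44 (k = -21 - 23 = -44)
4*(k + (d(-1)*7 - l(6))) = 4*(-44 + (((-37 + 9*(-1))/((-1)*(-4 - 1)))*7 - 1*6²)) = 4*(-44 + (-1*(-37 - 9)/(-5)*7 - 1*36)) = 4*(-44 + (-1*(-⅕)*(-46)*7 - 36)) = 4*(-44 + (-46/5*7 - 36)) = 4*(-44 + (-322/5 - 36)) = 4*(-44 - 502/5) = 4*(-722/5) = -2888/5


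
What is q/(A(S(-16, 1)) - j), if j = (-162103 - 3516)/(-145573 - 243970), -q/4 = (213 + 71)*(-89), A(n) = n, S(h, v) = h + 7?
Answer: -19692177736/1835753 ≈ -10727.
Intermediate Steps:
S(h, v) = 7 + h
q = 101104 (q = -4*(213 + 71)*(-89) = -1136*(-89) = -4*(-25276) = 101104)
j = 165619/389543 (j = -165619/(-389543) = -165619*(-1/389543) = 165619/389543 ≈ 0.42516)
q/(A(S(-16, 1)) - j) = 101104/((7 - 16) - 1*165619/389543) = 101104/(-9 - 165619/389543) = 101104/(-3671506/389543) = 101104*(-389543/3671506) = -19692177736/1835753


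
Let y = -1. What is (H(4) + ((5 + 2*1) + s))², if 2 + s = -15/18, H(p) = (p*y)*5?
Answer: 9025/36 ≈ 250.69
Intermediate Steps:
H(p) = -5*p (H(p) = (p*(-1))*5 = -p*5 = -5*p)
s = -17/6 (s = -2 - 15/18 = -2 - 15*1/18 = -2 - ⅚ = -17/6 ≈ -2.8333)
(H(4) + ((5 + 2*1) + s))² = (-5*4 + ((5 + 2*1) - 17/6))² = (-20 + ((5 + 2) - 17/6))² = (-20 + (7 - 17/6))² = (-20 + 25/6)² = (-95/6)² = 9025/36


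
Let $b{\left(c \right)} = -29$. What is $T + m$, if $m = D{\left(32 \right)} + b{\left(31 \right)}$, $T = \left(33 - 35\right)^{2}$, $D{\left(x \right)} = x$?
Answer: $7$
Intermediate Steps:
$T = 4$ ($T = \left(-2\right)^{2} = 4$)
$m = 3$ ($m = 32 - 29 = 3$)
$T + m = 4 + 3 = 7$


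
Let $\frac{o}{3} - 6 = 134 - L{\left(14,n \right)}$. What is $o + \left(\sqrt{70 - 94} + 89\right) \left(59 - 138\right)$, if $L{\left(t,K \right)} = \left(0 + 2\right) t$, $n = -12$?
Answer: $-6695 - 158 i \sqrt{6} \approx -6695.0 - 387.02 i$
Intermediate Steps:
$L{\left(t,K \right)} = 2 t$
$o = 336$ ($o = 18 + 3 \left(134 - 2 \cdot 14\right) = 18 + 3 \left(134 - 28\right) = 18 + 3 \cdot 106 = 18 + 318 = 336$)
$o + \left(\sqrt{70 - 94} + 89\right) \left(59 - 138\right) = 336 + \left(\sqrt{70 - 94} + 89\right) \left(59 - 138\right) = 336 + \left(\sqrt{-24} + 89\right) \left(-79\right) = 336 + \left(2 i \sqrt{6} + 89\right) \left(-79\right) = 336 + \left(89 + 2 i \sqrt{6}\right) \left(-79\right) = 336 - \left(7031 + 158 i \sqrt{6}\right) = -6695 - 158 i \sqrt{6}$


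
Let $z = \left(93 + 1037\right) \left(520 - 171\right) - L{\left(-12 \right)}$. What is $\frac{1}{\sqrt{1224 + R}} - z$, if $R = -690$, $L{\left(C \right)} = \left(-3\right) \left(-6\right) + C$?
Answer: $-394364 + \frac{\sqrt{534}}{534} \approx -3.9436 \cdot 10^{5}$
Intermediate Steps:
$L{\left(C \right)} = 18 + C$
$z = 394364$ ($z = \left(93 + 1037\right) \left(520 - 171\right) - \left(18 - 12\right) = 1130 \cdot 349 - 6 = 394370 - 6 = 394364$)
$\frac{1}{\sqrt{1224 + R}} - z = \frac{1}{\sqrt{1224 - 690}} - 394364 = \frac{1}{\sqrt{534}} - 394364 = \frac{\sqrt{534}}{534} - 394364 = -394364 + \frac{\sqrt{534}}{534}$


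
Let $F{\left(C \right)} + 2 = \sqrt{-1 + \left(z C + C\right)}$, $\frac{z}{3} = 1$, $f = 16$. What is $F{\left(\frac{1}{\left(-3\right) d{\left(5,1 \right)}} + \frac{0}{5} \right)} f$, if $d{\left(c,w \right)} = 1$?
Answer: $-32 + \frac{16 i \sqrt{21}}{3} \approx -32.0 + 24.44 i$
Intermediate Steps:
$z = 3$ ($z = 3 \cdot 1 = 3$)
$F{\left(C \right)} = -2 + \sqrt{-1 + 4 C}$ ($F{\left(C \right)} = -2 + \sqrt{-1 + \left(3 C + C\right)} = -2 + \sqrt{-1 + 4 C}$)
$F{\left(\frac{1}{\left(-3\right) d{\left(5,1 \right)}} + \frac{0}{5} \right)} f = \left(-2 + \sqrt{-1 + 4 \left(\frac{1}{\left(-3\right) 1} + \frac{0}{5}\right)}\right) 16 = \left(-2 + \sqrt{-1 + 4 \left(\left(- \frac{1}{3}\right) 1 + 0 \cdot \frac{1}{5}\right)}\right) 16 = \left(-2 + \sqrt{-1 + 4 \left(- \frac{1}{3} + 0\right)}\right) 16 = \left(-2 + \sqrt{-1 + 4 \left(- \frac{1}{3}\right)}\right) 16 = \left(-2 + \sqrt{-1 - \frac{4}{3}}\right) 16 = \left(-2 + \sqrt{- \frac{7}{3}}\right) 16 = \left(-2 + \frac{i \sqrt{21}}{3}\right) 16 = -32 + \frac{16 i \sqrt{21}}{3}$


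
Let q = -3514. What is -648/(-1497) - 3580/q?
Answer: 1272722/876743 ≈ 1.4516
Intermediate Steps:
-648/(-1497) - 3580/q = -648/(-1497) - 3580/(-3514) = -648*(-1/1497) - 3580*(-1/3514) = 216/499 + 1790/1757 = 1272722/876743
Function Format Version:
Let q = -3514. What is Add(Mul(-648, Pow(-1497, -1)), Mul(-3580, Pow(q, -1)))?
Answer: Rational(1272722, 876743) ≈ 1.4516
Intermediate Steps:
Add(Mul(-648, Pow(-1497, -1)), Mul(-3580, Pow(q, -1))) = Add(Mul(-648, Pow(-1497, -1)), Mul(-3580, Pow(-3514, -1))) = Add(Mul(-648, Rational(-1, 1497)), Mul(-3580, Rational(-1, 3514))) = Add(Rational(216, 499), Rational(1790, 1757)) = Rational(1272722, 876743)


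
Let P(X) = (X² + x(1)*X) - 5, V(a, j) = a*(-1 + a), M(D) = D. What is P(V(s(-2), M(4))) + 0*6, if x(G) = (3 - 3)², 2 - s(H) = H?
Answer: 139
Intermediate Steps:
s(H) = 2 - H
x(G) = 0 (x(G) = 0² = 0)
P(X) = -5 + X² (P(X) = (X² + 0*X) - 5 = (X² + 0) - 5 = X² - 5 = -5 + X²)
P(V(s(-2), M(4))) + 0*6 = (-5 + ((2 - 1*(-2))*(-1 + (2 - 1*(-2))))²) + 0*6 = (-5 + ((2 + 2)*(-1 + (2 + 2)))²) + 0 = (-5 + (4*(-1 + 4))²) + 0 = (-5 + (4*3)²) + 0 = (-5 + 12²) + 0 = (-5 + 144) + 0 = 139 + 0 = 139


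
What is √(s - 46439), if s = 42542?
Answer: 3*I*√433 ≈ 62.426*I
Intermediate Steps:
√(s - 46439) = √(42542 - 46439) = √(-3897) = 3*I*√433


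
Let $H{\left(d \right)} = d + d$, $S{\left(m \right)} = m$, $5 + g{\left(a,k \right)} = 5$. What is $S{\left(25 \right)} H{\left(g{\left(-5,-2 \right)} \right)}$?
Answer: $0$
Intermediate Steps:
$g{\left(a,k \right)} = 0$ ($g{\left(a,k \right)} = -5 + 5 = 0$)
$H{\left(d \right)} = 2 d$
$S{\left(25 \right)} H{\left(g{\left(-5,-2 \right)} \right)} = 25 \cdot 2 \cdot 0 = 25 \cdot 0 = 0$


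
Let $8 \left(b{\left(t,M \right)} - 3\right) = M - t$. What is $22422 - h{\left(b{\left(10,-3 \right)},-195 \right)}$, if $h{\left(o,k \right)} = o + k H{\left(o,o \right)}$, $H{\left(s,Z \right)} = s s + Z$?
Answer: $\frac{1475675}{64} \approx 23057.0$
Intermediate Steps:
$H{\left(s,Z \right)} = Z + s^{2}$ ($H{\left(s,Z \right)} = s^{2} + Z = Z + s^{2}$)
$b{\left(t,M \right)} = 3 - \frac{t}{8} + \frac{M}{8}$ ($b{\left(t,M \right)} = 3 + \frac{M - t}{8} = 3 + \left(- \frac{t}{8} + \frac{M}{8}\right) = 3 - \frac{t}{8} + \frac{M}{8}$)
$h{\left(o,k \right)} = o + k \left(o + o^{2}\right)$
$22422 - h{\left(b{\left(10,-3 \right)},-195 \right)} = 22422 - \left(3 - \frac{5}{4} + \frac{1}{8} \left(-3\right)\right) \left(1 - 195 \left(1 + \left(3 - \frac{5}{4} + \frac{1}{8} \left(-3\right)\right)\right)\right) = 22422 - \left(3 - \frac{5}{4} - \frac{3}{8}\right) \left(1 - 195 \left(1 - - \frac{11}{8}\right)\right) = 22422 - \frac{11 \left(1 - 195 \left(1 + \frac{11}{8}\right)\right)}{8} = 22422 - \frac{11 \left(1 - \frac{3705}{8}\right)}{8} = 22422 - \frac{11}{8} \left(- \frac{3697}{8}\right) = 22422 - - \frac{40667}{64} = 22422 + \frac{40667}{64} = \frac{1475675}{64}$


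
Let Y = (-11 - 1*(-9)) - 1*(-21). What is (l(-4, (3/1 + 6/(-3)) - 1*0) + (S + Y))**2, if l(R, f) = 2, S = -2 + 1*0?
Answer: 361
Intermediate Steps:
S = -2 (S = -2 + 0 = -2)
Y = 19 (Y = (-11 + 9) + 21 = -2 + 21 = 19)
(l(-4, (3/1 + 6/(-3)) - 1*0) + (S + Y))**2 = (2 + (-2 + 19))**2 = (2 + 17)**2 = 19**2 = 361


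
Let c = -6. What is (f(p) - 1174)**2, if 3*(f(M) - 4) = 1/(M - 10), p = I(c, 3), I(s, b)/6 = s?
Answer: 26069654521/19044 ≈ 1.3689e+6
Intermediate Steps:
I(s, b) = 6*s
p = -36 (p = 6*(-6) = -36)
f(M) = 4 + 1/(3*(-10 + M)) (f(M) = 4 + 1/(3*(M - 10)) = 4 + 1/(3*(-10 + M)))
(f(p) - 1174)**2 = ((-119 + 12*(-36))/(3*(-10 - 36)) - 1174)**2 = ((1/3)*(-119 - 432)/(-46) - 1174)**2 = ((1/3)*(-1/46)*(-551) - 1174)**2 = (551/138 - 1174)**2 = (-161461/138)**2 = 26069654521/19044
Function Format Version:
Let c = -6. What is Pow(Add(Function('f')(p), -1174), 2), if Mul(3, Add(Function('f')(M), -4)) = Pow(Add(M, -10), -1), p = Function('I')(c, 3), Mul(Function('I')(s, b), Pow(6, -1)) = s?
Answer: Rational(26069654521, 19044) ≈ 1.3689e+6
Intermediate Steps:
Function('I')(s, b) = Mul(6, s)
p = -36 (p = Mul(6, -6) = -36)
Function('f')(M) = Add(4, Mul(Rational(1, 3), Pow(Add(-10, M), -1))) (Function('f')(M) = Add(4, Mul(Rational(1, 3), Pow(Add(M, -10), -1))) = Add(4, Mul(Rational(1, 3), Pow(Add(-10, M), -1))))
Pow(Add(Function('f')(p), -1174), 2) = Pow(Add(Mul(Rational(1, 3), Pow(Add(-10, -36), -1), Add(-119, Mul(12, -36))), -1174), 2) = Pow(Add(Mul(Rational(1, 3), Pow(-46, -1), Add(-119, -432)), -1174), 2) = Pow(Add(Mul(Rational(1, 3), Rational(-1, 46), -551), -1174), 2) = Pow(Add(Rational(551, 138), -1174), 2) = Pow(Rational(-161461, 138), 2) = Rational(26069654521, 19044)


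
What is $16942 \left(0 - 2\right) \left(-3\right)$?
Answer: $101652$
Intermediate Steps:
$16942 \left(0 - 2\right) \left(-3\right) = 16942 \left(\left(-2\right) \left(-3\right)\right) = 16942 \cdot 6 = 101652$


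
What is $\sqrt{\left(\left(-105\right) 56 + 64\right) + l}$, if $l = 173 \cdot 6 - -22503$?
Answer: $5 \sqrt{709} \approx 133.14$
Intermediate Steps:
$l = 23541$ ($l = 1038 + 22503 = 23541$)
$\sqrt{\left(\left(-105\right) 56 + 64\right) + l} = \sqrt{\left(\left(-105\right) 56 + 64\right) + 23541} = \sqrt{\left(-5880 + 64\right) + 23541} = \sqrt{-5816 + 23541} = \sqrt{17725} = 5 \sqrt{709}$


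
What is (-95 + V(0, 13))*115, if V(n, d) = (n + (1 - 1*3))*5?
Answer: -12075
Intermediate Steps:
V(n, d) = -10 + 5*n (V(n, d) = (n + (1 - 3))*5 = (n - 2)*5 = (-2 + n)*5 = -10 + 5*n)
(-95 + V(0, 13))*115 = (-95 + (-10 + 5*0))*115 = (-95 + (-10 + 0))*115 = (-95 - 10)*115 = -105*115 = -12075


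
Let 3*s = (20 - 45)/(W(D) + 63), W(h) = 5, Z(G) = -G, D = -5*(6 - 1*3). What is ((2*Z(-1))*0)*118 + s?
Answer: -25/204 ≈ -0.12255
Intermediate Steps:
D = -15 (D = -5*(6 - 3) = -5*3 = -15)
s = -25/204 (s = ((20 - 45)/(5 + 63))/3 = (-25/68)/3 = (-25*1/68)/3 = (⅓)*(-25/68) = -25/204 ≈ -0.12255)
((2*Z(-1))*0)*118 + s = ((2*(-1*(-1)))*0)*118 - 25/204 = ((2*1)*0)*118 - 25/204 = (2*0)*118 - 25/204 = 0*118 - 25/204 = 0 - 25/204 = -25/204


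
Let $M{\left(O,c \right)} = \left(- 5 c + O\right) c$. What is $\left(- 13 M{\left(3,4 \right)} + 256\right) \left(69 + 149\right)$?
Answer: $248520$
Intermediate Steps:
$M{\left(O,c \right)} = c \left(O - 5 c\right)$ ($M{\left(O,c \right)} = \left(O - 5 c\right) c = c \left(O - 5 c\right)$)
$\left(- 13 M{\left(3,4 \right)} + 256\right) \left(69 + 149\right) = \left(- 13 \cdot 4 \left(3 - 20\right) + 256\right) \left(69 + 149\right) = \left(- 13 \cdot 4 \left(3 - 20\right) + 256\right) 218 = \left(- 13 \cdot 4 \left(-17\right) + 256\right) 218 = \left(\left(-13\right) \left(-68\right) + 256\right) 218 = \left(884 + 256\right) 218 = 1140 \cdot 218 = 248520$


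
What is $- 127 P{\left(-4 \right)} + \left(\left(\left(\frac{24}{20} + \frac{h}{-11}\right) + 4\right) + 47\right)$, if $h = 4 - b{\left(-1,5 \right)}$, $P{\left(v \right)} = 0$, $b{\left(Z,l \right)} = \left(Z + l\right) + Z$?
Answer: $\frac{2866}{55} \approx 52.109$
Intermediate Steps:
$b{\left(Z,l \right)} = l + 2 Z$
$h = 1$ ($h = 4 - \left(5 + 2 \left(-1\right)\right) = 4 - \left(5 - 2\right) = 4 - 3 = 1$)
$- 127 P{\left(-4 \right)} + \left(\left(\left(\frac{24}{20} + \frac{h}{-11}\right) + 4\right) + 47\right) = \left(-127\right) 0 + \left(\left(\left(\frac{24}{20} + 1 \frac{1}{-11}\right) + 4\right) + 47\right) = 0 + \left(\left(\left(24 \cdot \frac{1}{20} + 1 \left(- \frac{1}{11}\right)\right) + 4\right) + 47\right) = 0 + \left(\left(\left(\frac{6}{5} - \frac{1}{11}\right) + 4\right) + 47\right) = 0 + \left(\left(\frac{61}{55} + 4\right) + 47\right) = 0 + \left(\frac{281}{55} + 47\right) = 0 + \frac{2866}{55} = \frac{2866}{55}$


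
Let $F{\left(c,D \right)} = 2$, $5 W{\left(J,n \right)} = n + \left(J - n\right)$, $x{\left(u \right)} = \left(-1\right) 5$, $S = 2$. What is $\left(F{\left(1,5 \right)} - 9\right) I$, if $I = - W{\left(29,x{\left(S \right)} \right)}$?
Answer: $\frac{203}{5} \approx 40.6$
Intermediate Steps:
$x{\left(u \right)} = -5$
$W{\left(J,n \right)} = \frac{J}{5}$ ($W{\left(J,n \right)} = \frac{n + \left(J - n\right)}{5} = \frac{J}{5}$)
$I = - \frac{29}{5} \approx -5.8$
$\left(F{\left(1,5 \right)} - 9\right) I = \left(2 - 9\right) \left(- \frac{29}{5}\right) = \left(-7\right) \left(- \frac{29}{5}\right) = \frac{203}{5}$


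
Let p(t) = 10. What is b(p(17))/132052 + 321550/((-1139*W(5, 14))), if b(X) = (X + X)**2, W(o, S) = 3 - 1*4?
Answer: 10615444050/37601807 ≈ 282.31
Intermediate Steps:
W(o, S) = -1 (W(o, S) = 3 - 4 = -1)
b(X) = 4*X**2 (b(X) = (2*X)**2 = 4*X**2)
b(p(17))/132052 + 321550/((-1139*W(5, 14))) = (4*10**2)/132052 + 321550/((-1139*(-1))) = (4*100)*(1/132052) + 321550/1139 = 400*(1/132052) + 321550*(1/1139) = 100/33013 + 321550/1139 = 10615444050/37601807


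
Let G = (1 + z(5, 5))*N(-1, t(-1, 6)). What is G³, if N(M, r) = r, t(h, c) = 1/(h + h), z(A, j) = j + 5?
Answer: -1331/8 ≈ -166.38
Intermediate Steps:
z(A, j) = 5 + j
t(h, c) = 1/(2*h)
G = -11/2 (G = (1 + (5 + 5))*((½)/(-1)) = (1 + 10)*((½)*(-1)) = 11*(-½) = -11/2 ≈ -5.5000)
G³ = (-11/2)³ = -1331/8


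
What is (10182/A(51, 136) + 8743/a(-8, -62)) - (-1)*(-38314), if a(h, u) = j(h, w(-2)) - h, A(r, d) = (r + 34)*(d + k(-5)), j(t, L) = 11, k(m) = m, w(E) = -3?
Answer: -8008354647/211565 ≈ -37853.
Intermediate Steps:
A(r, d) = (-5 + d)*(34 + r) (A(r, d) = (r + 34)*(d - 5) = (34 + r)*(-5 + d) = (-5 + d)*(34 + r))
a(h, u) = 11 - h
(10182/A(51, 136) + 8743/a(-8, -62)) - (-1)*(-38314) = (10182/(-170 - 5*51 + 34*136 + 136*51) + 8743/(11 - 1*(-8))) - (-1)*(-38314) = (10182/(-170 - 255 + 4624 + 6936) + 8743/(11 + 8)) - 1*38314 = (10182/11135 + 8743/19) - 38314 = 97546763/211565 - 38314 = -8008354647/211565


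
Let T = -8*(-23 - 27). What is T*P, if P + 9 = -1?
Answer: -4000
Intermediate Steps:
P = -10 (P = -9 - 1 = -10)
T = 400 (T = -8*(-50) = 400)
T*P = 400*(-10) = -4000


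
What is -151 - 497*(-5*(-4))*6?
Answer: -59791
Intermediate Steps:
-151 - 497*(-5*(-4))*6 = -151 - 9940*6 = -151 - 497*120 = -151 - 59640 = -59791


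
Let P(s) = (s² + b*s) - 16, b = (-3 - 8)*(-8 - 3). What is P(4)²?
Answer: 234256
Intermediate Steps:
b = 121 (b = -11*(-11) = 121)
P(s) = -16 + s² + 121*s (P(s) = (s² + 121*s) - 16 = -16 + s² + 121*s)
P(4)² = (-16 + 4² + 121*4)² = (-16 + 16 + 484)² = 484² = 234256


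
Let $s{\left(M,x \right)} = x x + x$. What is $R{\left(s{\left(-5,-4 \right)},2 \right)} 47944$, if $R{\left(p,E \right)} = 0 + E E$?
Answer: $191776$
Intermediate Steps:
$s{\left(M,x \right)} = x + x^{2}$ ($s{\left(M,x \right)} = x^{2} + x = x + x^{2}$)
$R{\left(p,E \right)} = E^{2}$ ($R{\left(p,E \right)} = 0 + E^{2} = E^{2}$)
$R{\left(s{\left(-5,-4 \right)},2 \right)} 47944 = 2^{2} \cdot 47944 = 4 \cdot 47944 = 191776$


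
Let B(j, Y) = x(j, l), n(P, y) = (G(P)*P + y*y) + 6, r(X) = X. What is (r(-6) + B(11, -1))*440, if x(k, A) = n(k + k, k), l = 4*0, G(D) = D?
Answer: 266200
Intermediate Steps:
l = 0
n(P, y) = 6 + P**2 + y**2 (n(P, y) = (P*P + y*y) + 6 = (P**2 + y**2) + 6 = 6 + P**2 + y**2)
x(k, A) = 6 + 5*k**2 (x(k, A) = 6 + (k + k)**2 + k**2 = 6 + (2*k)**2 + k**2 = 6 + 4*k**2 + k**2 = 6 + 5*k**2)
B(j, Y) = 6 + 5*j**2
(r(-6) + B(11, -1))*440 = (-6 + (6 + 5*11**2))*440 = (-6 + (6 + 5*121))*440 = (-6 + (6 + 605))*440 = (-6 + 611)*440 = 605*440 = 266200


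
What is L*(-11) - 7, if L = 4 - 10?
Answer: 59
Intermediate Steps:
L = -6
L*(-11) - 7 = -6*(-11) - 7 = 66 - 7 = 59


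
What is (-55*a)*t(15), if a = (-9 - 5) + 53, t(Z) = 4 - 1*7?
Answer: 6435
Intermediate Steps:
t(Z) = -3 (t(Z) = 4 - 7 = -3)
a = 39 (a = -14 + 53 = 39)
(-55*a)*t(15) = -55*39*(-3) = -2145*(-3) = 6435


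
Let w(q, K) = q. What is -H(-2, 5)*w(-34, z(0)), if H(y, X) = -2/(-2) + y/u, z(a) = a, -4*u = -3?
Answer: -170/3 ≈ -56.667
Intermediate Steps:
u = ¾ (u = -¼*(-3) = ¾ ≈ 0.75000)
H(y, X) = 1 + 4*y/3 (H(y, X) = -2/(-2) + y/(¾) = -2*(-½) + y*(4/3) = 1 + 4*y/3)
-H(-2, 5)*w(-34, z(0)) = -(1 + (4/3)*(-2))*(-34) = -(1 - 8/3)*(-34) = -(-5)*(-34)/3 = -1*170/3 = -170/3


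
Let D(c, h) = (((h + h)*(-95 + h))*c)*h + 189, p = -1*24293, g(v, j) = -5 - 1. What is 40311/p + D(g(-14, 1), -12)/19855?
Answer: 739179000/96467503 ≈ 7.6625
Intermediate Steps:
g(v, j) = -6
p = -24293
D(c, h) = 189 + 2*c*h²*(-95 + h) (D(c, h) = (((2*h)*(-95 + h))*c)*h + 189 = ((2*h*(-95 + h))*c)*h + 189 = (2*c*h*(-95 + h))*h + 189 = 2*c*h²*(-95 + h) + 189 = 189 + 2*c*h²*(-95 + h))
40311/p + D(g(-14, 1), -12)/19855 = 40311/(-24293) + (189 - 190*(-6)*(-12)² + 2*(-6)*(-12)³)/19855 = 40311*(-1/24293) + (189 - 190*(-6)*144 + 2*(-6)*(-1728))*(1/19855) = -40311/24293 + (189 + 164160 + 20736)*(1/19855) = -40311/24293 + 185085*(1/19855) = -40311/24293 + 37017/3971 = 739179000/96467503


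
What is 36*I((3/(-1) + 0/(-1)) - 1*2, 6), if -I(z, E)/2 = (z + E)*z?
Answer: 360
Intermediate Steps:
I(z, E) = -2*z*(E + z) (I(z, E) = -2*(z + E)*z = -2*(E + z)*z = -2*z*(E + z))
36*I((3/(-1) + 0/(-1)) - 1*2, 6) = 36*(-2*((3/(-1) + 0/(-1)) - 1*2)*(6 + ((3/(-1) + 0/(-1)) - 1*2))) = 36*(-2*((3*(-1) + 0*(-1)) - 2)*(6 + ((3*(-1) + 0*(-1)) - 2))) = 36*(-2*((-3 + 0) - 2)*(6 + ((-3 + 0) - 2))) = 36*(-2*(-3 - 2)*(6 + (-3 - 2))) = 36*(-2*(-5)*(6 - 5)) = 36*(-2*(-5)*1) = 36*10 = 360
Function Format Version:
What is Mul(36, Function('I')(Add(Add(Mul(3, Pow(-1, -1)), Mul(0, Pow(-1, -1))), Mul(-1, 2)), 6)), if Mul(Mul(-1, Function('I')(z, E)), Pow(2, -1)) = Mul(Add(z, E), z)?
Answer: 360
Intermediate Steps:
Function('I')(z, E) = Mul(-2, z, Add(E, z)) (Function('I')(z, E) = Mul(-2, Mul(Add(z, E), z)) = Mul(-2, Mul(Add(E, z), z)) = Mul(-2, Mul(z, Add(E, z))) = Mul(-2, z, Add(E, z)))
Mul(36, Function('I')(Add(Add(Mul(3, Pow(-1, -1)), Mul(0, Pow(-1, -1))), Mul(-1, 2)), 6)) = Mul(36, Mul(-2, Add(Add(Mul(3, Pow(-1, -1)), Mul(0, Pow(-1, -1))), Mul(-1, 2)), Add(6, Add(Add(Mul(3, Pow(-1, -1)), Mul(0, Pow(-1, -1))), Mul(-1, 2))))) = Mul(36, Mul(-2, Add(Add(Mul(3, -1), Mul(0, -1)), -2), Add(6, Add(Add(Mul(3, -1), Mul(0, -1)), -2)))) = Mul(36, Mul(-2, Add(Add(-3, 0), -2), Add(6, Add(Add(-3, 0), -2)))) = Mul(36, Mul(-2, Add(-3, -2), Add(6, Add(-3, -2)))) = Mul(36, Mul(-2, -5, Add(6, -5))) = Mul(36, Mul(-2, -5, 1)) = Mul(36, 10) = 360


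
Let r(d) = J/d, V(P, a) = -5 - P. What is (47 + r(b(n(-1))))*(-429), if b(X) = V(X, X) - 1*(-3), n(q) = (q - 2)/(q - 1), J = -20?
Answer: -158301/7 ≈ -22614.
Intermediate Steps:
n(q) = (-2 + q)/(-1 + q)
b(X) = -2 - X (b(X) = (-5 - X) - 1*(-3) = (-5 - X) + 3 = -2 - X)
r(d) = -20/d
(47 + r(b(n(-1))))*(-429) = (47 - 20/(-2 - (-2 - 1)/(-1 - 1)))*(-429) = (47 - 20/(-2 - (-3)/(-2)))*(-429) = (47 - 20/(-2 - (-1)*(-3)/2))*(-429) = (47 - 20/(-2 - 1*3/2))*(-429) = (47 - 20/(-2 - 3/2))*(-429) = (47 - 20/(-7/2))*(-429) = (47 - 20*(-2/7))*(-429) = (47 + 40/7)*(-429) = (369/7)*(-429) = -158301/7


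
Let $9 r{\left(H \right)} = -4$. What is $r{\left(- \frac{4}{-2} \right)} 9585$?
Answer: $-4260$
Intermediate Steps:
$r{\left(H \right)} = - \frac{4}{9}$ ($r{\left(H \right)} = \frac{1}{9} \left(-4\right) = - \frac{4}{9}$)
$r{\left(- \frac{4}{-2} \right)} 9585 = \left(- \frac{4}{9}\right) 9585 = -4260$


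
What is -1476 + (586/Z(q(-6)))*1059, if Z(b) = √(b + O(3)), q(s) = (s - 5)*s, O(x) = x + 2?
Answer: -1476 + 620574*√71/71 ≈ 72173.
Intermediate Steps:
O(x) = 2 + x
q(s) = s*(-5 + s) (q(s) = (-5 + s)*s = s*(-5 + s))
Z(b) = √(5 + b) (Z(b) = √(b + (2 + 3)) = √(b + 5) = √(5 + b))
-1476 + (586/Z(q(-6)))*1059 = -1476 + (586/(√(5 - 6*(-5 - 6))))*1059 = -1476 + (586/(√(5 - 6*(-11))))*1059 = -1476 + (586/(√(5 + 66)))*1059 = -1476 + (586/(√71))*1059 = -1476 + (586*(√71/71))*1059 = -1476 + (586*√71/71)*1059 = -1476 + 620574*√71/71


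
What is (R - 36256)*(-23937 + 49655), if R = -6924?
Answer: -1110503240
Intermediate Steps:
(R - 36256)*(-23937 + 49655) = (-6924 - 36256)*(-23937 + 49655) = -43180*25718 = -1110503240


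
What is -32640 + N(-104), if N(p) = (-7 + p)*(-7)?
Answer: -31863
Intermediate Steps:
N(p) = 49 - 7*p
-32640 + N(-104) = -32640 + (49 - 7*(-104)) = -32640 + (49 + 728) = -32640 + 777 = -31863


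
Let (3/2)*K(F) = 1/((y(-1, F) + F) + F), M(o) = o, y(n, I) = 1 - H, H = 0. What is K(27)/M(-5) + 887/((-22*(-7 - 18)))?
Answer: 2657/1650 ≈ 1.6103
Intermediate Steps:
y(n, I) = 1 (y(n, I) = 1 - 1*0 = 1 + 0 = 1)
K(F) = 2/(3*(1 + 2*F)) (K(F) = 2/(3*((1 + F) + F)) = 2/(3*(1 + 2*F)))
K(27)/M(-5) + 887/((-22*(-7 - 18))) = (2/(3*(1 + 2*27)))/(-5) + 887/((-22*(-7 - 18))) = (2/(3*(1 + 54)))*(-1/5) + 887/((-22*(-25))) = ((2/3)/55)*(-1/5) + 887/550 = ((2/3)*(1/55))*(-1/5) + 887*(1/550) = (2/165)*(-1/5) + 887/550 = -2/825 + 887/550 = 2657/1650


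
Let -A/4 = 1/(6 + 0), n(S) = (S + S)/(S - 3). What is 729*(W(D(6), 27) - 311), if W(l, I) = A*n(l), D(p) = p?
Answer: -228663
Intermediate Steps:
n(S) = 2*S/(-3 + S) (n(S) = (2*S)/(-3 + S) = 2*S/(-3 + S))
A = -2/3 (A = -4/(6 + 0) = -4/6 = -4*1/6 = -2/3 ≈ -0.66667)
W(l, I) = -4*l/(3*(-3 + l))
729*(W(D(6), 27) - 311) = 729*(-4*6/(-9 + 3*6) - 311) = 729*(-4*6/(-9 + 18) - 311) = 729*(-4*6/9 - 311) = 729*(-4*6*1/9 - 311) = 729*(-8/3 - 311) = 729*(-941/3) = -228663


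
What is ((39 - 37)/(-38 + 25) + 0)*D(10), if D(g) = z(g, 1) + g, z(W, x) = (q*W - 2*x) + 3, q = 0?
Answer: -22/13 ≈ -1.6923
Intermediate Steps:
z(W, x) = 3 - 2*x (z(W, x) = (0*W - 2*x) + 3 = (0 - 2*x) + 3 = -2*x + 3 = 3 - 2*x)
D(g) = 1 + g (D(g) = (3 - 2*1) + g = (3 - 2) + g = 1 + g)
((39 - 37)/(-38 + 25) + 0)*D(10) = ((39 - 37)/(-38 + 25) + 0)*(1 + 10) = (2/(-13) + 0)*11 = (2*(-1/13) + 0)*11 = (-2/13 + 0)*11 = -2/13*11 = -22/13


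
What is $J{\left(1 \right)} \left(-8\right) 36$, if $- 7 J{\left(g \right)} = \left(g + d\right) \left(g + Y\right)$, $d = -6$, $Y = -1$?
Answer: $0$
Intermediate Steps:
$J{\left(g \right)} = - \frac{\left(-1 + g\right) \left(-6 + g\right)}{7}$ ($J{\left(g \right)} = - \frac{\left(g - 6\right) \left(g - 1\right)}{7} = - \frac{\left(-6 + g\right) \left(-1 + g\right)}{7} = - \frac{\left(-1 + g\right) \left(-6 + g\right)}{7}$)
$J{\left(1 \right)} \left(-8\right) 36 = \left(- \frac{6}{7} + 1 - \frac{1^{2}}{7}\right) \left(-8\right) 36 = \left(- \frac{6}{7} + 1 - \frac{1}{7}\right) \left(-8\right) 36 = 0 \left(-8\right) 36 = 0 \cdot 36 = 0$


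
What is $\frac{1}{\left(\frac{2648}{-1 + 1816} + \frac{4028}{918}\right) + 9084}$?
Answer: $\frac{277695}{2524204994} \approx 0.00011001$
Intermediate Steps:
$\frac{1}{\left(\frac{2648}{-1 + 1816} + \frac{4028}{918}\right) + 9084} = \frac{1}{\left(\frac{2648}{1815} + 4028 \cdot \frac{1}{918}\right) + 9084} = \frac{1}{\left(2648 \cdot \frac{1}{1815} + \frac{2014}{459}\right) + 9084} = \frac{1}{\left(\frac{2648}{1815} + \frac{2014}{459}\right) + 9084} = \frac{1}{\frac{1623614}{277695} + 9084} = \frac{1}{\frac{2524204994}{277695}} = \frac{277695}{2524204994}$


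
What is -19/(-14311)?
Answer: 19/14311 ≈ 0.0013277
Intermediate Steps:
-19/(-14311) = -19*(-1/14311) = 19/14311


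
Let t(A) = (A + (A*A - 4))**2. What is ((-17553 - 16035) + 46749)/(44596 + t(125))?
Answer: 13161/247981112 ≈ 5.3073e-5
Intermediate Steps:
t(A) = (-4 + A + A**2)**2 (t(A) = (A + (A**2 - 4))**2 = (A + (-4 + A**2))**2 = (-4 + A + A**2)**2)
((-17553 - 16035) + 46749)/(44596 + t(125)) = ((-17553 - 16035) + 46749)/(44596 + (-4 + 125 + 125**2)**2) = (-33588 + 46749)/(44596 + (-4 + 125 + 15625)**2) = 13161/(44596 + 15746**2) = 13161/(44596 + 247936516) = 13161/247981112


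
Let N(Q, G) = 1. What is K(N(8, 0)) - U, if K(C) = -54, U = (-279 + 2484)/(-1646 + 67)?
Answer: -83061/1579 ≈ -52.604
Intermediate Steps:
U = -2205/1579 (U = 2205/(-1579) = 2205*(-1/1579) = -2205/1579 ≈ -1.3965)
K(N(8, 0)) - U = -54 - 1*(-2205/1579) = -54 + 2205/1579 = -83061/1579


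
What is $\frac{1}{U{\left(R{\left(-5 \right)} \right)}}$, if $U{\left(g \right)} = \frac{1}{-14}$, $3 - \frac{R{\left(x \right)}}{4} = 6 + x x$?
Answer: $-14$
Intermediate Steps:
$R{\left(x \right)} = -12 - 4 x^{2}$ ($R{\left(x \right)} = 12 - 4 \left(6 + x x\right) = 12 - 4 \left(6 + x^{2}\right) = 12 - \left(24 + 4 x^{2}\right) = -12 - 4 x^{2}$)
$U{\left(g \right)} = - \frac{1}{14}$
$\frac{1}{U{\left(R{\left(-5 \right)} \right)}} = \frac{1}{- \frac{1}{14}} = -14$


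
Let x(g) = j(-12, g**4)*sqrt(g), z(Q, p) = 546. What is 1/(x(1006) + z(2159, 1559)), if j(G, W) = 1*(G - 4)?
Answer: 273/20290 + 4*sqrt(1006)/10145 ≈ 0.025961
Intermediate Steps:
j(G, W) = -4 + G (j(G, W) = 1*(-4 + G) = -4 + G)
x(g) = -16*sqrt(g) (x(g) = (-4 - 12)*sqrt(g) = -16*sqrt(g))
1/(x(1006) + z(2159, 1559)) = 1/(-16*sqrt(1006) + 546) = 1/(546 - 16*sqrt(1006))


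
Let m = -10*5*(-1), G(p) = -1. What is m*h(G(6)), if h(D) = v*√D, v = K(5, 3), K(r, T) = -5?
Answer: -250*I ≈ -250.0*I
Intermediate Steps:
v = -5
h(D) = -5*√D
m = 50 (m = -50*(-1) = 50)
m*h(G(6)) = 50*(-5*I) = -250*I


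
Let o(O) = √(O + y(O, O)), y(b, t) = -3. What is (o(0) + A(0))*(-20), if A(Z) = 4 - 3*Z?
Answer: -80 - 20*I*√3 ≈ -80.0 - 34.641*I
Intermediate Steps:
o(O) = √(-3 + O) (o(O) = √(O - 3) = √(-3 + O))
(o(0) + A(0))*(-20) = (√(-3 + 0) + (4 - 3*0))*(-20) = (√(-3) + (4 + 0))*(-20) = (I*√3 + 4)*(-20) = (4 + I*√3)*(-20) = -80 - 20*I*√3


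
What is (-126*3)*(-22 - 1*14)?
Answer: 13608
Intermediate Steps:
(-126*3)*(-22 - 1*14) = (-42*9)*(-22 - 14) = -378*(-36) = 13608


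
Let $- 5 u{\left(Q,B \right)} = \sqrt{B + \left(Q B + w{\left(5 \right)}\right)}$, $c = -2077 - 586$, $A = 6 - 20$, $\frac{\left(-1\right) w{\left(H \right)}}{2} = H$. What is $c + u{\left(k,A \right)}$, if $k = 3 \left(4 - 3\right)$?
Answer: $-2663 - \frac{i \sqrt{66}}{5} \approx -2663.0 - 1.6248 i$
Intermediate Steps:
$w{\left(H \right)} = - 2 H$
$A = -14$
$k = 3$ ($k = 3 \cdot 1 = 3$)
$c = -2663$ ($c = -2077 - 586 = -2663$)
$u{\left(Q,B \right)} = - \frac{\sqrt{-10 + B + B Q}}{5}$ ($u{\left(Q,B \right)} = - \frac{\sqrt{B + \left(Q B - 10\right)}}{5} = - \frac{\sqrt{B + \left(B Q - 10\right)}}{5} = - \frac{\sqrt{B + \left(-10 + B Q\right)}}{5} = - \frac{\sqrt{-10 + B + B Q}}{5}$)
$c + u{\left(k,A \right)} = -2663 - \frac{\sqrt{-10 - 14 - 42}}{5} = -2663 - \frac{\sqrt{-66}}{5} = -2663 - \frac{i \sqrt{66}}{5}$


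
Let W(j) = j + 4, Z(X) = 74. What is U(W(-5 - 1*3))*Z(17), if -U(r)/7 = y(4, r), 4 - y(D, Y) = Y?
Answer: -4144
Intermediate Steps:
y(D, Y) = 4 - Y
W(j) = 4 + j
U(r) = -28 + 7*r (U(r) = -7*(4 - r) = -28 + 7*r)
U(W(-5 - 1*3))*Z(17) = (-28 + 7*(4 + (-5 - 1*3)))*74 = (-28 + 7*(4 + (-5 - 3)))*74 = (-28 + 7*(4 - 8))*74 = (-28 + 7*(-4))*74 = (-28 - 28)*74 = -56*74 = -4144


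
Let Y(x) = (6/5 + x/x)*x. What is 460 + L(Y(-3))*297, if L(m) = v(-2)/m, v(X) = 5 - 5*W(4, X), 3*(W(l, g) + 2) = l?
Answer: 85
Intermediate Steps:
W(l, g) = -2 + l/3
v(X) = 25/3 (v(X) = 5 - 5*(-2 + (⅓)*4) = 5 - 5*(-2 + 4/3) = 5 - 5*(-⅔) = 5 + 10/3 = 25/3)
Y(x) = 11*x/5 (Y(x) = (6*(⅕) + 1)*x = (6/5 + 1)*x = 11*x/5)
L(m) = 25/(3*m)
460 + L(Y(-3))*297 = 460 + (25/(3*(((11/5)*(-3)))))*297 = 460 + (25/(3*(-33/5)))*297 = 460 + ((25/3)*(-5/33))*297 = 460 - 125/99*297 = 460 - 375 = 85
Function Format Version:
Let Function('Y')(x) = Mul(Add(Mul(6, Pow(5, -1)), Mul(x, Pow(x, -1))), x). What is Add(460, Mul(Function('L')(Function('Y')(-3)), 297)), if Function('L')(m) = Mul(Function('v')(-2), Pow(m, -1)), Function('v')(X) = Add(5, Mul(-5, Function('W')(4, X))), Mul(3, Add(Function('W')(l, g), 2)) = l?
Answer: 85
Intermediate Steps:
Function('W')(l, g) = Add(-2, Mul(Rational(1, 3), l))
Function('v')(X) = Rational(25, 3) (Function('v')(X) = Add(5, Mul(-5, Add(-2, Mul(Rational(1, 3), 4)))) = Add(5, Mul(-5, Add(-2, Rational(4, 3)))) = Add(5, Mul(-5, Rational(-2, 3))) = Add(5, Rational(10, 3)) = Rational(25, 3))
Function('Y')(x) = Mul(Rational(11, 5), x) (Function('Y')(x) = Mul(Add(Mul(6, Rational(1, 5)), 1), x) = Mul(Add(Rational(6, 5), 1), x) = Mul(Rational(11, 5), x))
Function('L')(m) = Mul(Rational(25, 3), Pow(m, -1))
Add(460, Mul(Function('L')(Function('Y')(-3)), 297)) = Add(460, Mul(Mul(Rational(25, 3), Pow(Mul(Rational(11, 5), -3), -1)), 297)) = Add(460, Mul(Mul(Rational(25, 3), Pow(Rational(-33, 5), -1)), 297)) = Add(460, Mul(Mul(Rational(25, 3), Rational(-5, 33)), 297)) = Add(460, Mul(Rational(-125, 99), 297)) = Add(460, -375) = 85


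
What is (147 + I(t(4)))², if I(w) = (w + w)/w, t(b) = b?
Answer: 22201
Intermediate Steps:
I(w) = 2 (I(w) = (2*w)/w = 2)
(147 + I(t(4)))² = (147 + 2)² = 149² = 22201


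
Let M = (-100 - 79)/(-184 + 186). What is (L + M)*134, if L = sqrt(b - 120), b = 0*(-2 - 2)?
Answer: -11993 + 268*I*sqrt(30) ≈ -11993.0 + 1467.9*I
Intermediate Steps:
M = -179/2 ≈ -89.500
b = 0 (b = 0*(-4) = 0)
L = 2*I*sqrt(30) (L = sqrt(0 - 120) = sqrt(-120) = 2*I*sqrt(30) ≈ 10.954*I)
(L + M)*134 = (2*I*sqrt(30) - 179/2)*134 = (-179/2 + 2*I*sqrt(30))*134 = -11993 + 268*I*sqrt(30)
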